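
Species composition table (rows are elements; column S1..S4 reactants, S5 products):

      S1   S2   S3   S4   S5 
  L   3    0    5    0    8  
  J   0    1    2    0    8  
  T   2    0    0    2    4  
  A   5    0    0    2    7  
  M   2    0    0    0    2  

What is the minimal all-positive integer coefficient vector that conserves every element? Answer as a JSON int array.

L: 1·3+6·0+1·5+1·0 = 8 | 1·8 = 8
J: 1·0+6·1+1·2+1·0 = 8 | 1·8 = 8
T: 1·2+6·0+1·0+1·2 = 4 | 1·4 = 4
A: 1·5+6·0+1·0+1·2 = 7 | 1·7 = 7
M: 1·2+6·0+1·0+1·0 = 2 | 1·2 = 2
gcd(1,6,1,1,1) = 1

Coefficients: [1, 6, 1, 1, 1]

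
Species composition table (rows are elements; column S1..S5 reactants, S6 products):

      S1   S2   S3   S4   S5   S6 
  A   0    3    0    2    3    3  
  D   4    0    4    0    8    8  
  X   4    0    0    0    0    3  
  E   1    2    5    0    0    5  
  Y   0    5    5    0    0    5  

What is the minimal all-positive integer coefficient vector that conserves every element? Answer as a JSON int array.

A: 3·0+1·3+3·0+3·2+1·3 = 12 | 4·3 = 12
D: 3·4+1·0+3·4+3·0+1·8 = 32 | 4·8 = 32
X: 3·4+1·0+3·0+3·0+1·0 = 12 | 4·3 = 12
E: 3·1+1·2+3·5+3·0+1·0 = 20 | 4·5 = 20
Y: 3·0+1·5+3·5+3·0+1·0 = 20 | 4·5 = 20
gcd(3,1,3,3,1,4) = 1

Coefficients: [3, 1, 3, 3, 1, 4]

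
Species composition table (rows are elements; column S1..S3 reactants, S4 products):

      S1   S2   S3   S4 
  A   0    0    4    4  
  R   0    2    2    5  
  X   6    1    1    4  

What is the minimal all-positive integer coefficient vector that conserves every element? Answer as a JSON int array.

Coefficients: [1, 6, 4, 4]

A: 1·0+6·0+4·4 = 16 | 4·4 = 16
R: 1·0+6·2+4·2 = 20 | 4·5 = 20
X: 1·6+6·1+4·1 = 16 | 4·4 = 16
gcd(1,6,4,4) = 1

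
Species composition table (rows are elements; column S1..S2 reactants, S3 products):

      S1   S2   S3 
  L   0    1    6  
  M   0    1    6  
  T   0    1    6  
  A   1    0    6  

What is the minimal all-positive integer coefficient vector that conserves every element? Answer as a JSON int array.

L: 6·0+6·1 = 6 | 1·6 = 6
M: 6·0+6·1 = 6 | 1·6 = 6
T: 6·0+6·1 = 6 | 1·6 = 6
A: 6·1+6·0 = 6 | 1·6 = 6
gcd(6,6,1) = 1

Coefficients: [6, 6, 1]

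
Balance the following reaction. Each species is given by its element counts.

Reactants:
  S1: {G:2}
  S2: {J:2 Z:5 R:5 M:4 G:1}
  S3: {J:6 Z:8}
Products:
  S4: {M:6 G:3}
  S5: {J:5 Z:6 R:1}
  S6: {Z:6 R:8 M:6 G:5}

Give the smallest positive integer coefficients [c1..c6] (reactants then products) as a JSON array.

Coefficients: [6, 6, 3, 1, 6, 3]

J: 6·0+6·2+3·6 = 30 | 1·0+6·5+3·0 = 30
Z: 6·0+6·5+3·8 = 54 | 1·0+6·6+3·6 = 54
R: 6·0+6·5+3·0 = 30 | 1·0+6·1+3·8 = 30
M: 6·0+6·4+3·0 = 24 | 1·6+6·0+3·6 = 24
G: 6·2+6·1+3·0 = 18 | 1·3+6·0+3·5 = 18
gcd(6,6,3,1,6,3) = 1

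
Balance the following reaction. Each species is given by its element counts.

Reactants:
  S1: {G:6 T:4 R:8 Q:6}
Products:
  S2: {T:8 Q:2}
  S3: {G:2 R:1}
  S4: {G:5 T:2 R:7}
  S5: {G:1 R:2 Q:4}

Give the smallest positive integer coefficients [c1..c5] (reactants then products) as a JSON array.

G: 3·6 = 18 | 1·0+2·2+2·5+4·1 = 18
T: 3·4 = 12 | 1·8+2·0+2·2+4·0 = 12
R: 3·8 = 24 | 1·0+2·1+2·7+4·2 = 24
Q: 3·6 = 18 | 1·2+2·0+2·0+4·4 = 18
gcd(3,1,2,2,4) = 1

Coefficients: [3, 1, 2, 2, 4]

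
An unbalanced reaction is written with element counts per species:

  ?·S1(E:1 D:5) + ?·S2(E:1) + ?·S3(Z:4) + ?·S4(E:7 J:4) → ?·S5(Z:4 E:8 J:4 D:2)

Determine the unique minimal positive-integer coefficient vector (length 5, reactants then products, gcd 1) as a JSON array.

Coefficients: [2, 3, 5, 5, 5]

Z: 2·0+3·0+5·4+5·0 = 20 | 5·4 = 20
E: 2·1+3·1+5·0+5·7 = 40 | 5·8 = 40
J: 2·0+3·0+5·0+5·4 = 20 | 5·4 = 20
D: 2·5+3·0+5·0+5·0 = 10 | 5·2 = 10
gcd(2,3,5,5,5) = 1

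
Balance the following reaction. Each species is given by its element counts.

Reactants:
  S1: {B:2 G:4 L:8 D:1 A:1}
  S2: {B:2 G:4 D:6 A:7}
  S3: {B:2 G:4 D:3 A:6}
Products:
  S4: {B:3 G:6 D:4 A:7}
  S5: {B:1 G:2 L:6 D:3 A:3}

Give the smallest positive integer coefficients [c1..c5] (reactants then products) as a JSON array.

B: 3·2+3·2+5·2 = 22 | 6·3+4·1 = 22
G: 3·4+3·4+5·4 = 44 | 6·6+4·2 = 44
L: 3·8+3·0+5·0 = 24 | 6·0+4·6 = 24
D: 3·1+3·6+5·3 = 36 | 6·4+4·3 = 36
A: 3·1+3·7+5·6 = 54 | 6·7+4·3 = 54
gcd(3,3,5,6,4) = 1

Coefficients: [3, 3, 5, 6, 4]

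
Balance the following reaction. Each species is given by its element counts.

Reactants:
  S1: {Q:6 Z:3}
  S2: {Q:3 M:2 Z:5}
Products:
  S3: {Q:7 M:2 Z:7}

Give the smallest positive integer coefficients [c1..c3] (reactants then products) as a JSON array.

Coefficients: [2, 3, 3]

Q: 2·6+3·3 = 21 | 3·7 = 21
M: 2·0+3·2 = 6 | 3·2 = 6
Z: 2·3+3·5 = 21 | 3·7 = 21
gcd(2,3,3) = 1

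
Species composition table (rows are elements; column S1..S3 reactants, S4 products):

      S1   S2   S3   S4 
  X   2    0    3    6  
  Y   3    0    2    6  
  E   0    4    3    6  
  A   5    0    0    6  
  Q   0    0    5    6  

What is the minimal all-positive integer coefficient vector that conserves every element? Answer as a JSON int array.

X: 6·2+3·0+6·3 = 30 | 5·6 = 30
Y: 6·3+3·0+6·2 = 30 | 5·6 = 30
E: 6·0+3·4+6·3 = 30 | 5·6 = 30
A: 6·5+3·0+6·0 = 30 | 5·6 = 30
Q: 6·0+3·0+6·5 = 30 | 5·6 = 30
gcd(6,3,6,5) = 1

Coefficients: [6, 3, 6, 5]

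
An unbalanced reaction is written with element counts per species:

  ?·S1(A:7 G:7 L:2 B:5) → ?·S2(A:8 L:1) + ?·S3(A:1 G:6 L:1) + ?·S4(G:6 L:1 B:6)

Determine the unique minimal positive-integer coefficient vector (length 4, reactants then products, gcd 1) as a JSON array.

A: 6·7 = 42 | 5·8+2·1+5·0 = 42
G: 6·7 = 42 | 5·0+2·6+5·6 = 42
L: 6·2 = 12 | 5·1+2·1+5·1 = 12
B: 6·5 = 30 | 5·0+2·0+5·6 = 30
gcd(6,5,2,5) = 1

Coefficients: [6, 5, 2, 5]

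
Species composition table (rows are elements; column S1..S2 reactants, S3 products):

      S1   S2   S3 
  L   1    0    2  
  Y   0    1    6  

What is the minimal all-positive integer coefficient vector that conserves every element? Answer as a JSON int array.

L: 2·1+6·0 = 2 | 1·2 = 2
Y: 2·0+6·1 = 6 | 1·6 = 6
gcd(2,6,1) = 1

Coefficients: [2, 6, 1]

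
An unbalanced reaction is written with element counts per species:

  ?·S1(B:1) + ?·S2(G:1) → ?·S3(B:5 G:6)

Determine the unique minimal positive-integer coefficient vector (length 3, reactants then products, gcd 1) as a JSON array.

Coefficients: [5, 6, 1]

B: 5·1+6·0 = 5 | 1·5 = 5
G: 5·0+6·1 = 6 | 1·6 = 6
gcd(5,6,1) = 1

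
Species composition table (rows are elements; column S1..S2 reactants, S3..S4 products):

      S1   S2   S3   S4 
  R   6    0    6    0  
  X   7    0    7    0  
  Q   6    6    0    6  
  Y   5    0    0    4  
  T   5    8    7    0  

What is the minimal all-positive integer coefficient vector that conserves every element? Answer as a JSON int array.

Coefficients: [4, 1, 4, 5]

R: 4·6+1·0 = 24 | 4·6+5·0 = 24
X: 4·7+1·0 = 28 | 4·7+5·0 = 28
Q: 4·6+1·6 = 30 | 4·0+5·6 = 30
Y: 4·5+1·0 = 20 | 4·0+5·4 = 20
T: 4·5+1·8 = 28 | 4·7+5·0 = 28
gcd(4,1,4,5) = 1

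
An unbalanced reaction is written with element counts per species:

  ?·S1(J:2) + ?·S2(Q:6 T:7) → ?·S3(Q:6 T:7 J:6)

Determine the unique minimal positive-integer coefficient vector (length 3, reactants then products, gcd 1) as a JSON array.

Coefficients: [3, 1, 1]

Q: 3·0+1·6 = 6 | 1·6 = 6
T: 3·0+1·7 = 7 | 1·7 = 7
J: 3·2+1·0 = 6 | 1·6 = 6
gcd(3,1,1) = 1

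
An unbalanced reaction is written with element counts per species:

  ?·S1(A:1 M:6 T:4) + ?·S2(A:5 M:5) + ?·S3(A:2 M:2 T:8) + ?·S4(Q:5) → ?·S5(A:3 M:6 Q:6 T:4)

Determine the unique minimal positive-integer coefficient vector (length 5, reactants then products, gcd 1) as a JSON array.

Coefficients: [3, 2, 1, 6, 5]

A: 3·1+2·5+1·2+6·0 = 15 | 5·3 = 15
M: 3·6+2·5+1·2+6·0 = 30 | 5·6 = 30
Q: 3·0+2·0+1·0+6·5 = 30 | 5·6 = 30
T: 3·4+2·0+1·8+6·0 = 20 | 5·4 = 20
gcd(3,2,1,6,5) = 1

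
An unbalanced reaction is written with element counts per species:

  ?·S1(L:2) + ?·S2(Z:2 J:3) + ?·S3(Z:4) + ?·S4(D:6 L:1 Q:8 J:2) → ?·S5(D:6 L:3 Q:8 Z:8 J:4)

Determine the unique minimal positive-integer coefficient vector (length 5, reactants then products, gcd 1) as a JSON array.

D: 3·0+2·0+5·0+3·6 = 18 | 3·6 = 18
L: 3·2+2·0+5·0+3·1 = 9 | 3·3 = 9
Q: 3·0+2·0+5·0+3·8 = 24 | 3·8 = 24
Z: 3·0+2·2+5·4+3·0 = 24 | 3·8 = 24
J: 3·0+2·3+5·0+3·2 = 12 | 3·4 = 12
gcd(3,2,5,3,3) = 1

Coefficients: [3, 2, 5, 3, 3]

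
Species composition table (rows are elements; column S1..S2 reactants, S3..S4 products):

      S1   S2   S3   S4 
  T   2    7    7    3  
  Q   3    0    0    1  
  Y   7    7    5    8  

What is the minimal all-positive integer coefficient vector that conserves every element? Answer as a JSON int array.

T: 1·2+6·7 = 44 | 5·7+3·3 = 44
Q: 1·3+6·0 = 3 | 5·0+3·1 = 3
Y: 1·7+6·7 = 49 | 5·5+3·8 = 49
gcd(1,6,5,3) = 1

Coefficients: [1, 6, 5, 3]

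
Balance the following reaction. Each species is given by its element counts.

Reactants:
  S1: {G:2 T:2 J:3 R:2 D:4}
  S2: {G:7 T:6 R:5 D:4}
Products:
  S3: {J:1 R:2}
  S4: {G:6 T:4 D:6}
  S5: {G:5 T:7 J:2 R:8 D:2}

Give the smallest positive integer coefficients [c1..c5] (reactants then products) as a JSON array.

G: 3·2+4·7 = 34 | 5·0+4·6+2·5 = 34
T: 3·2+4·6 = 30 | 5·0+4·4+2·7 = 30
J: 3·3+4·0 = 9 | 5·1+4·0+2·2 = 9
R: 3·2+4·5 = 26 | 5·2+4·0+2·8 = 26
D: 3·4+4·4 = 28 | 5·0+4·6+2·2 = 28
gcd(3,4,5,4,2) = 1

Coefficients: [3, 4, 5, 4, 2]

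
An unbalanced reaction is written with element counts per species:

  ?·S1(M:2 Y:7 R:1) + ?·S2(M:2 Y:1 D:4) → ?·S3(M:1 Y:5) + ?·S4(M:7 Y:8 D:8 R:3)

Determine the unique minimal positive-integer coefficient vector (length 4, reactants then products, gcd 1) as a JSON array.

Coefficients: [3, 2, 3, 1]

M: 3·2+2·2 = 10 | 3·1+1·7 = 10
Y: 3·7+2·1 = 23 | 3·5+1·8 = 23
D: 3·0+2·4 = 8 | 3·0+1·8 = 8
R: 3·1+2·0 = 3 | 3·0+1·3 = 3
gcd(3,2,3,1) = 1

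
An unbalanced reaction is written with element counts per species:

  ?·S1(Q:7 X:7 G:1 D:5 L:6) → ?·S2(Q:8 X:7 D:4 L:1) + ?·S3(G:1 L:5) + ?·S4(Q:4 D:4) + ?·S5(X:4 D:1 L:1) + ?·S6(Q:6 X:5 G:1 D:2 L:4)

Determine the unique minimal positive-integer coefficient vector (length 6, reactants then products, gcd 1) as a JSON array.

Q: 6·7 = 42 | 3·8+5·0+3·4+4·0+1·6 = 42
X: 6·7 = 42 | 3·7+5·0+3·0+4·4+1·5 = 42
G: 6·1 = 6 | 3·0+5·1+3·0+4·0+1·1 = 6
D: 6·5 = 30 | 3·4+5·0+3·4+4·1+1·2 = 30
L: 6·6 = 36 | 3·1+5·5+3·0+4·1+1·4 = 36
gcd(6,3,5,3,4,1) = 1

Coefficients: [6, 3, 5, 3, 4, 1]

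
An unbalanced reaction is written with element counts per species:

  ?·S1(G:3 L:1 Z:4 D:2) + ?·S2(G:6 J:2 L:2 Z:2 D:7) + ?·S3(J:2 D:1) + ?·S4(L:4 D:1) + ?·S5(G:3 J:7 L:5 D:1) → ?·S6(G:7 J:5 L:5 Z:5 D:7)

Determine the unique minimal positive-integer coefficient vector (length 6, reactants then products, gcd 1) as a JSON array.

Coefficients: [6, 3, 5, 2, 2, 6]

G: 6·3+3·6+5·0+2·0+2·3 = 42 | 6·7 = 42
J: 6·0+3·2+5·2+2·0+2·7 = 30 | 6·5 = 30
L: 6·1+3·2+5·0+2·4+2·5 = 30 | 6·5 = 30
Z: 6·4+3·2+5·0+2·0+2·0 = 30 | 6·5 = 30
D: 6·2+3·7+5·1+2·1+2·1 = 42 | 6·7 = 42
gcd(6,3,5,2,2,6) = 1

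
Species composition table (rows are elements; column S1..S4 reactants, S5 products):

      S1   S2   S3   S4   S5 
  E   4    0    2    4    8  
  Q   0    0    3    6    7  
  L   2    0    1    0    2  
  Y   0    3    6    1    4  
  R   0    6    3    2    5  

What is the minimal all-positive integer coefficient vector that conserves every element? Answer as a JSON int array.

E: 5·4+2·0+2·2+6·4 = 48 | 6·8 = 48
Q: 5·0+2·0+2·3+6·6 = 42 | 6·7 = 42
L: 5·2+2·0+2·1+6·0 = 12 | 6·2 = 12
Y: 5·0+2·3+2·6+6·1 = 24 | 6·4 = 24
R: 5·0+2·6+2·3+6·2 = 30 | 6·5 = 30
gcd(5,2,2,6,6) = 1

Coefficients: [5, 2, 2, 6, 6]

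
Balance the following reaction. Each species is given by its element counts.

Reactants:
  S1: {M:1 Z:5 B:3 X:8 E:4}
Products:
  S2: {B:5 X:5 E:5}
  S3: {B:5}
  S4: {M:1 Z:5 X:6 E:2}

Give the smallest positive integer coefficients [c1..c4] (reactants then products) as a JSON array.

M: 5·1 = 5 | 2·0+1·0+5·1 = 5
Z: 5·5 = 25 | 2·0+1·0+5·5 = 25
B: 5·3 = 15 | 2·5+1·5+5·0 = 15
X: 5·8 = 40 | 2·5+1·0+5·6 = 40
E: 5·4 = 20 | 2·5+1·0+5·2 = 20
gcd(5,2,1,5) = 1

Coefficients: [5, 2, 1, 5]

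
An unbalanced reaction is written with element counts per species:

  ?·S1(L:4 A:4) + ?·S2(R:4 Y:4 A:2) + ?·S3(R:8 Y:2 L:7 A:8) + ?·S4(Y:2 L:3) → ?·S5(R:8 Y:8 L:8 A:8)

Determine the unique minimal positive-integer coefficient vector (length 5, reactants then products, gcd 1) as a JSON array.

R: 2·0+4·4+1·8+3·0 = 24 | 3·8 = 24
Y: 2·0+4·4+1·2+3·2 = 24 | 3·8 = 24
L: 2·4+4·0+1·7+3·3 = 24 | 3·8 = 24
A: 2·4+4·2+1·8+3·0 = 24 | 3·8 = 24
gcd(2,4,1,3,3) = 1

Coefficients: [2, 4, 1, 3, 3]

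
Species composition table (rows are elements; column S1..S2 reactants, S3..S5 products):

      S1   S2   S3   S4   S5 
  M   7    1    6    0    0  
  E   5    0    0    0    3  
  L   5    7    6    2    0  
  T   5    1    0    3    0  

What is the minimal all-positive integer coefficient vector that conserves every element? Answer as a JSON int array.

M: 3·7+3·1 = 24 | 4·6+6·0+5·0 = 24
E: 3·5+3·0 = 15 | 4·0+6·0+5·3 = 15
L: 3·5+3·7 = 36 | 4·6+6·2+5·0 = 36
T: 3·5+3·1 = 18 | 4·0+6·3+5·0 = 18
gcd(3,3,4,6,5) = 1

Coefficients: [3, 3, 4, 6, 5]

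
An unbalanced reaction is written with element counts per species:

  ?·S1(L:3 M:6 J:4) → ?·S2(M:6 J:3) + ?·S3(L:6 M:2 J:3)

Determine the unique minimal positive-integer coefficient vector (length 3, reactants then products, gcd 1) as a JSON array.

Coefficients: [6, 5, 3]

L: 6·3 = 18 | 5·0+3·6 = 18
M: 6·6 = 36 | 5·6+3·2 = 36
J: 6·4 = 24 | 5·3+3·3 = 24
gcd(6,5,3) = 1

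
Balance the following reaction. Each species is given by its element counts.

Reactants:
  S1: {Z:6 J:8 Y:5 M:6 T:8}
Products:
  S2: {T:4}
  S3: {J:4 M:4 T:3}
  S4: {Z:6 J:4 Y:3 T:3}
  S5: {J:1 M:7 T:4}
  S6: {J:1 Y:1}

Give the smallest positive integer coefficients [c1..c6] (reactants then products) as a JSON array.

Coefficients: [3, 1, 1, 3, 2, 6]

Z: 3·6 = 18 | 1·0+1·0+3·6+2·0+6·0 = 18
J: 3·8 = 24 | 1·0+1·4+3·4+2·1+6·1 = 24
Y: 3·5 = 15 | 1·0+1·0+3·3+2·0+6·1 = 15
M: 3·6 = 18 | 1·0+1·4+3·0+2·7+6·0 = 18
T: 3·8 = 24 | 1·4+1·3+3·3+2·4+6·0 = 24
gcd(3,1,1,3,2,6) = 1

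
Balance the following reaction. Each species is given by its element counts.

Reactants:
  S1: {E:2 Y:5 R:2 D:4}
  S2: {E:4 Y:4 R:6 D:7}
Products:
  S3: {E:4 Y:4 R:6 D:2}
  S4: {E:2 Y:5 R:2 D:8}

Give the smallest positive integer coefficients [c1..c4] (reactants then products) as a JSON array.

E: 5·2+4·4 = 26 | 4·4+5·2 = 26
Y: 5·5+4·4 = 41 | 4·4+5·5 = 41
R: 5·2+4·6 = 34 | 4·6+5·2 = 34
D: 5·4+4·7 = 48 | 4·2+5·8 = 48
gcd(5,4,4,5) = 1

Coefficients: [5, 4, 4, 5]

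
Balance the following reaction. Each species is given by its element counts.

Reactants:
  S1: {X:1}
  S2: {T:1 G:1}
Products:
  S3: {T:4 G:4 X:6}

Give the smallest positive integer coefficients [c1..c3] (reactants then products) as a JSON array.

T: 6·0+4·1 = 4 | 1·4 = 4
G: 6·0+4·1 = 4 | 1·4 = 4
X: 6·1+4·0 = 6 | 1·6 = 6
gcd(6,4,1) = 1

Coefficients: [6, 4, 1]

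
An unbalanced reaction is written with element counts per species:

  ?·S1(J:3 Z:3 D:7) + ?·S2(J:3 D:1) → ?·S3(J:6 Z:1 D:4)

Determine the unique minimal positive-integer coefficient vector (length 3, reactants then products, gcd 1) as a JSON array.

J: 1·3+5·3 = 18 | 3·6 = 18
Z: 1·3+5·0 = 3 | 3·1 = 3
D: 1·7+5·1 = 12 | 3·4 = 12
gcd(1,5,3) = 1

Coefficients: [1, 5, 3]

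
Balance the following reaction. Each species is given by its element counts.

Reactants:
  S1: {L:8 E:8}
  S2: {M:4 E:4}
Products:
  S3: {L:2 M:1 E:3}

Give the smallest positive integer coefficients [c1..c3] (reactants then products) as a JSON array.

L: 1·8+1·0 = 8 | 4·2 = 8
M: 1·0+1·4 = 4 | 4·1 = 4
E: 1·8+1·4 = 12 | 4·3 = 12
gcd(1,1,4) = 1

Coefficients: [1, 1, 4]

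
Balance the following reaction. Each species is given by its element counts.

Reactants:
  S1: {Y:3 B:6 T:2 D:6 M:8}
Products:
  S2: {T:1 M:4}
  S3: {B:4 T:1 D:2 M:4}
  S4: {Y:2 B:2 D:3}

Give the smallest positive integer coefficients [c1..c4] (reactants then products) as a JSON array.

Coefficients: [4, 5, 3, 6]

Y: 4·3 = 12 | 5·0+3·0+6·2 = 12
B: 4·6 = 24 | 5·0+3·4+6·2 = 24
T: 4·2 = 8 | 5·1+3·1+6·0 = 8
D: 4·6 = 24 | 5·0+3·2+6·3 = 24
M: 4·8 = 32 | 5·4+3·4+6·0 = 32
gcd(4,5,3,6) = 1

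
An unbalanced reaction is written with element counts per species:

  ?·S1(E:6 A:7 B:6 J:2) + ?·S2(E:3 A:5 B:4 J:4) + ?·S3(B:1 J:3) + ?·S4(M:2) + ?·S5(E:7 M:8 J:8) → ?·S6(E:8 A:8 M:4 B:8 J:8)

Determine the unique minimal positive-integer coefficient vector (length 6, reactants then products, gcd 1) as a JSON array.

Coefficients: [5, 1, 6, 6, 1, 5]

E: 5·6+1·3+6·0+6·0+1·7 = 40 | 5·8 = 40
A: 5·7+1·5+6·0+6·0+1·0 = 40 | 5·8 = 40
M: 5·0+1·0+6·0+6·2+1·8 = 20 | 5·4 = 20
B: 5·6+1·4+6·1+6·0+1·0 = 40 | 5·8 = 40
J: 5·2+1·4+6·3+6·0+1·8 = 40 | 5·8 = 40
gcd(5,1,6,6,1,5) = 1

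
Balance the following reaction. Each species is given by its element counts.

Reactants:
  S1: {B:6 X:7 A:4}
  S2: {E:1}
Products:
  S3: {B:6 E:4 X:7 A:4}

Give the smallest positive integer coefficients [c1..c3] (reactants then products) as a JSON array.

B: 1·6+4·0 = 6 | 1·6 = 6
E: 1·0+4·1 = 4 | 1·4 = 4
X: 1·7+4·0 = 7 | 1·7 = 7
A: 1·4+4·0 = 4 | 1·4 = 4
gcd(1,4,1) = 1

Coefficients: [1, 4, 1]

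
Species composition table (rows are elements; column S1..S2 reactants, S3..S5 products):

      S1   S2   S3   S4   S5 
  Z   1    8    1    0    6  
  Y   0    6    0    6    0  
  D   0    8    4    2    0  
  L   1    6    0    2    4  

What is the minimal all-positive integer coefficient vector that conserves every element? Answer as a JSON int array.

Z: 4·1+4·8 = 36 | 6·1+4·0+5·6 = 36
Y: 4·0+4·6 = 24 | 6·0+4·6+5·0 = 24
D: 4·0+4·8 = 32 | 6·4+4·2+5·0 = 32
L: 4·1+4·6 = 28 | 6·0+4·2+5·4 = 28
gcd(4,4,6,4,5) = 1

Coefficients: [4, 4, 6, 4, 5]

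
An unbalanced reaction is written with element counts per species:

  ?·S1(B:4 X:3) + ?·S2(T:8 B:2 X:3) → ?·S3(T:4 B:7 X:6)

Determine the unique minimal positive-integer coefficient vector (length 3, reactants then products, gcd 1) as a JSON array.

Coefficients: [3, 1, 2]

T: 3·0+1·8 = 8 | 2·4 = 8
B: 3·4+1·2 = 14 | 2·7 = 14
X: 3·3+1·3 = 12 | 2·6 = 12
gcd(3,1,2) = 1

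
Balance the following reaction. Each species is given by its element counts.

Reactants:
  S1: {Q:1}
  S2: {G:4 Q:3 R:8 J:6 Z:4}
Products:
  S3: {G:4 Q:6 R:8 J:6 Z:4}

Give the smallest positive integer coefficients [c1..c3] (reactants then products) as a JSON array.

Coefficients: [3, 1, 1]

G: 3·0+1·4 = 4 | 1·4 = 4
Q: 3·1+1·3 = 6 | 1·6 = 6
R: 3·0+1·8 = 8 | 1·8 = 8
J: 3·0+1·6 = 6 | 1·6 = 6
Z: 3·0+1·4 = 4 | 1·4 = 4
gcd(3,1,1) = 1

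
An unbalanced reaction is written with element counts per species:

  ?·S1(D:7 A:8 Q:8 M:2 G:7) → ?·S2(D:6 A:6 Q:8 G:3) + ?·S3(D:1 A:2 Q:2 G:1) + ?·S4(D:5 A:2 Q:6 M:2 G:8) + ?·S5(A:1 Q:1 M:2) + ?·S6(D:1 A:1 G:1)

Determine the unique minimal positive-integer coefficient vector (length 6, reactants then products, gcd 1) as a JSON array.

Coefficients: [3, 1, 4, 1, 2, 6]

D: 3·7 = 21 | 1·6+4·1+1·5+2·0+6·1 = 21
A: 3·8 = 24 | 1·6+4·2+1·2+2·1+6·1 = 24
Q: 3·8 = 24 | 1·8+4·2+1·6+2·1+6·0 = 24
M: 3·2 = 6 | 1·0+4·0+1·2+2·2+6·0 = 6
G: 3·7 = 21 | 1·3+4·1+1·8+2·0+6·1 = 21
gcd(3,1,4,1,2,6) = 1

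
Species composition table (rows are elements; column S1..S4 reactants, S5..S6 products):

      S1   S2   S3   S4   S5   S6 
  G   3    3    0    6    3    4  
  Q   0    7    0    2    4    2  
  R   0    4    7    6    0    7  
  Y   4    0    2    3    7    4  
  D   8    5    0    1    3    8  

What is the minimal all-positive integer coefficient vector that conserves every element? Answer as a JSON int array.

Coefficients: [5, 2, 4, 1, 1, 6]

G: 5·3+2·3+4·0+1·6 = 27 | 1·3+6·4 = 27
Q: 5·0+2·7+4·0+1·2 = 16 | 1·4+6·2 = 16
R: 5·0+2·4+4·7+1·6 = 42 | 1·0+6·7 = 42
Y: 5·4+2·0+4·2+1·3 = 31 | 1·7+6·4 = 31
D: 5·8+2·5+4·0+1·1 = 51 | 1·3+6·8 = 51
gcd(5,2,4,1,1,6) = 1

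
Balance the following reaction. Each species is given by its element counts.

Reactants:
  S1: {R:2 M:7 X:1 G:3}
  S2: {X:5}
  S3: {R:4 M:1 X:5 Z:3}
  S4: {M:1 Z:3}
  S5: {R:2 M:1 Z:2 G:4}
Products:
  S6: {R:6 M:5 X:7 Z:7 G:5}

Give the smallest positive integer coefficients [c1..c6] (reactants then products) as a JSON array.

Coefficients: [2, 3, 5, 5, 6, 6]

R: 2·2+3·0+5·4+5·0+6·2 = 36 | 6·6 = 36
M: 2·7+3·0+5·1+5·1+6·1 = 30 | 6·5 = 30
X: 2·1+3·5+5·5+5·0+6·0 = 42 | 6·7 = 42
Z: 2·0+3·0+5·3+5·3+6·2 = 42 | 6·7 = 42
G: 2·3+3·0+5·0+5·0+6·4 = 30 | 6·5 = 30
gcd(2,3,5,5,6,6) = 1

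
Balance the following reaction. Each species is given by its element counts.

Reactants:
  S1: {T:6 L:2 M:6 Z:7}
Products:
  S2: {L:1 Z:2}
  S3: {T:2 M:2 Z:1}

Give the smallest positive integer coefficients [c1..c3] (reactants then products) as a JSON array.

Coefficients: [1, 2, 3]

T: 1·6 = 6 | 2·0+3·2 = 6
L: 1·2 = 2 | 2·1+3·0 = 2
M: 1·6 = 6 | 2·0+3·2 = 6
Z: 1·7 = 7 | 2·2+3·1 = 7
gcd(1,2,3) = 1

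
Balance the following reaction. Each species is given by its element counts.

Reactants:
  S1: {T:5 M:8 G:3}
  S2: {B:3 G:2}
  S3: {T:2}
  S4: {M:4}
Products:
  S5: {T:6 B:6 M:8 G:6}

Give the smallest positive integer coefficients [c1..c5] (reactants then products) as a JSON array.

Coefficients: [2, 6, 4, 2, 3]

T: 2·5+6·0+4·2+2·0 = 18 | 3·6 = 18
B: 2·0+6·3+4·0+2·0 = 18 | 3·6 = 18
M: 2·8+6·0+4·0+2·4 = 24 | 3·8 = 24
G: 2·3+6·2+4·0+2·0 = 18 | 3·6 = 18
gcd(2,6,4,2,3) = 1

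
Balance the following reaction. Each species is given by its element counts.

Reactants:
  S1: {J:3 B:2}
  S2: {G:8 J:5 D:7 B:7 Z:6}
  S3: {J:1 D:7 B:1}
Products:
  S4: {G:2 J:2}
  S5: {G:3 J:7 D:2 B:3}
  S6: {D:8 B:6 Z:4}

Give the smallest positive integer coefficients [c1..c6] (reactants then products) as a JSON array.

G: 4·0+2·8+2·0 = 16 | 5·2+2·3+3·0 = 16
J: 4·3+2·5+2·1 = 24 | 5·2+2·7+3·0 = 24
D: 4·0+2·7+2·7 = 28 | 5·0+2·2+3·8 = 28
B: 4·2+2·7+2·1 = 24 | 5·0+2·3+3·6 = 24
Z: 4·0+2·6+2·0 = 12 | 5·0+2·0+3·4 = 12
gcd(4,2,2,5,2,3) = 1

Coefficients: [4, 2, 2, 5, 2, 3]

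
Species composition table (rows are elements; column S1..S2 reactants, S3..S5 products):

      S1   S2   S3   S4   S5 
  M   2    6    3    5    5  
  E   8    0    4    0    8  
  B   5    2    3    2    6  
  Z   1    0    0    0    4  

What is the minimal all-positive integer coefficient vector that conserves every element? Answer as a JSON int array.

Coefficients: [4, 5, 6, 3, 1]

M: 4·2+5·6 = 38 | 6·3+3·5+1·5 = 38
E: 4·8+5·0 = 32 | 6·4+3·0+1·8 = 32
B: 4·5+5·2 = 30 | 6·3+3·2+1·6 = 30
Z: 4·1+5·0 = 4 | 6·0+3·0+1·4 = 4
gcd(4,5,6,3,1) = 1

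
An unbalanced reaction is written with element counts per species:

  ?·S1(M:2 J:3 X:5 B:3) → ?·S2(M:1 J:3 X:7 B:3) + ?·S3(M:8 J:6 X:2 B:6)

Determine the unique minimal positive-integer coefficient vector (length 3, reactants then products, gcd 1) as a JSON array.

Coefficients: [6, 4, 1]

M: 6·2 = 12 | 4·1+1·8 = 12
J: 6·3 = 18 | 4·3+1·6 = 18
X: 6·5 = 30 | 4·7+1·2 = 30
B: 6·3 = 18 | 4·3+1·6 = 18
gcd(6,4,1) = 1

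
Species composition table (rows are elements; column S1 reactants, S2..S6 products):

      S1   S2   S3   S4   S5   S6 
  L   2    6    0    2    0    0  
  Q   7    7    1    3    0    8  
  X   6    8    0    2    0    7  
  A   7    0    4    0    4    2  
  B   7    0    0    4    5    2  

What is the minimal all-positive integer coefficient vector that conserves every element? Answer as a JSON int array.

L: 4·2 = 8 | 1·6+2·0+1·2+4·0+2·0 = 8
Q: 4·7 = 28 | 1·7+2·1+1·3+4·0+2·8 = 28
X: 4·6 = 24 | 1·8+2·0+1·2+4·0+2·7 = 24
A: 4·7 = 28 | 1·0+2·4+1·0+4·4+2·2 = 28
B: 4·7 = 28 | 1·0+2·0+1·4+4·5+2·2 = 28
gcd(4,1,2,1,4,2) = 1

Coefficients: [4, 1, 2, 1, 4, 2]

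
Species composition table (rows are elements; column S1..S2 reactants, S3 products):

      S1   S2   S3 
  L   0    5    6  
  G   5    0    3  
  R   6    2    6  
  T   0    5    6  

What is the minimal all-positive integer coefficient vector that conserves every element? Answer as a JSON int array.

L: 3·0+6·5 = 30 | 5·6 = 30
G: 3·5+6·0 = 15 | 5·3 = 15
R: 3·6+6·2 = 30 | 5·6 = 30
T: 3·0+6·5 = 30 | 5·6 = 30
gcd(3,6,5) = 1

Coefficients: [3, 6, 5]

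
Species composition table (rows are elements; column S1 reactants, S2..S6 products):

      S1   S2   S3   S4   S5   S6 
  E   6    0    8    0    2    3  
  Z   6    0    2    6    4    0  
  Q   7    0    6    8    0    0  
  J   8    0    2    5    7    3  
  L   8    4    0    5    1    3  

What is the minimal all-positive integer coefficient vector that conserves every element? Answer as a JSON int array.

Coefficients: [6, 6, 3, 3, 3, 2]

E: 6·6 = 36 | 6·0+3·8+3·0+3·2+2·3 = 36
Z: 6·6 = 36 | 6·0+3·2+3·6+3·4+2·0 = 36
Q: 6·7 = 42 | 6·0+3·6+3·8+3·0+2·0 = 42
J: 6·8 = 48 | 6·0+3·2+3·5+3·7+2·3 = 48
L: 6·8 = 48 | 6·4+3·0+3·5+3·1+2·3 = 48
gcd(6,6,3,3,3,2) = 1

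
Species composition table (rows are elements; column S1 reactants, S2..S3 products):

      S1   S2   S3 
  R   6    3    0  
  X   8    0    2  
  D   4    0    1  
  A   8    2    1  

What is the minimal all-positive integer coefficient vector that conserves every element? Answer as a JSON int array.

R: 1·6 = 6 | 2·3+4·0 = 6
X: 1·8 = 8 | 2·0+4·2 = 8
D: 1·4 = 4 | 2·0+4·1 = 4
A: 1·8 = 8 | 2·2+4·1 = 8
gcd(1,2,4) = 1

Coefficients: [1, 2, 4]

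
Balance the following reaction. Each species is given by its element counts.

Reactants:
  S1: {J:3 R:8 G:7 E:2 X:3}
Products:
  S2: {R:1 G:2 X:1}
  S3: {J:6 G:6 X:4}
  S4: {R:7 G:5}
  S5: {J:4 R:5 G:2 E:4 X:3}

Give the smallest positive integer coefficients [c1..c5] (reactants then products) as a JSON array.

J: 6·3 = 18 | 5·0+1·6+4·0+3·4 = 18
R: 6·8 = 48 | 5·1+1·0+4·7+3·5 = 48
G: 6·7 = 42 | 5·2+1·6+4·5+3·2 = 42
E: 6·2 = 12 | 5·0+1·0+4·0+3·4 = 12
X: 6·3 = 18 | 5·1+1·4+4·0+3·3 = 18
gcd(6,5,1,4,3) = 1

Coefficients: [6, 5, 1, 4, 3]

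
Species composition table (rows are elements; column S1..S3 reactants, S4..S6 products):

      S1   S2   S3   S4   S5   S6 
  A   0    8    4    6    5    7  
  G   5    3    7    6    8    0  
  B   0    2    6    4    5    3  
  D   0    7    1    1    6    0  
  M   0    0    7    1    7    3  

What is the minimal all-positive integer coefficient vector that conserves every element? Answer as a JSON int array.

Coefficients: [2, 4, 6, 4, 5, 1]

A: 2·0+4·8+6·4 = 56 | 4·6+5·5+1·7 = 56
G: 2·5+4·3+6·7 = 64 | 4·6+5·8+1·0 = 64
B: 2·0+4·2+6·6 = 44 | 4·4+5·5+1·3 = 44
D: 2·0+4·7+6·1 = 34 | 4·1+5·6+1·0 = 34
M: 2·0+4·0+6·7 = 42 | 4·1+5·7+1·3 = 42
gcd(2,4,6,4,5,1) = 1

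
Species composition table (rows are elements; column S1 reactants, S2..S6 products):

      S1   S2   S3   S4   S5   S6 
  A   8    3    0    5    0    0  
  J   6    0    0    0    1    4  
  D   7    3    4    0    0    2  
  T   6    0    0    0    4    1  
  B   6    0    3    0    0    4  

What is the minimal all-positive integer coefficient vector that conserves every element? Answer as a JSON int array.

Coefficients: [5, 5, 2, 5, 6, 6]

A: 5·8 = 40 | 5·3+2·0+5·5+6·0+6·0 = 40
J: 5·6 = 30 | 5·0+2·0+5·0+6·1+6·4 = 30
D: 5·7 = 35 | 5·3+2·4+5·0+6·0+6·2 = 35
T: 5·6 = 30 | 5·0+2·0+5·0+6·4+6·1 = 30
B: 5·6 = 30 | 5·0+2·3+5·0+6·0+6·4 = 30
gcd(5,5,2,5,6,6) = 1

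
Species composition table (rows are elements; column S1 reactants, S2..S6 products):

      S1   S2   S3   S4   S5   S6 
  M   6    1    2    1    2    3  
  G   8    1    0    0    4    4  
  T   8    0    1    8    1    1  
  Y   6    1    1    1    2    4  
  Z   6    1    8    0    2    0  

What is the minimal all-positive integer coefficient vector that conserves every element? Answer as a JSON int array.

M: 4·6 = 24 | 4·1+1·2+3·1+6·2+1·3 = 24
G: 4·8 = 32 | 4·1+1·0+3·0+6·4+1·4 = 32
T: 4·8 = 32 | 4·0+1·1+3·8+6·1+1·1 = 32
Y: 4·6 = 24 | 4·1+1·1+3·1+6·2+1·4 = 24
Z: 4·6 = 24 | 4·1+1·8+3·0+6·2+1·0 = 24
gcd(4,4,1,3,6,1) = 1

Coefficients: [4, 4, 1, 3, 6, 1]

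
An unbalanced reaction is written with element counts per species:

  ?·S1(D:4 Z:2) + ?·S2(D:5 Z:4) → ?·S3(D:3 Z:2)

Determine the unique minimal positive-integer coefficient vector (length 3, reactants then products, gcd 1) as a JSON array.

D: 1·4+1·5 = 9 | 3·3 = 9
Z: 1·2+1·4 = 6 | 3·2 = 6
gcd(1,1,3) = 1

Coefficients: [1, 1, 3]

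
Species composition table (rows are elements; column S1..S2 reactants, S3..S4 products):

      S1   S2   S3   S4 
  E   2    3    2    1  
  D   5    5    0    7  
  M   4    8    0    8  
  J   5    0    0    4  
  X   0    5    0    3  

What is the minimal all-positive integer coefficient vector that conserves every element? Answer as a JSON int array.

Coefficients: [4, 3, 6, 5]

E: 4·2+3·3 = 17 | 6·2+5·1 = 17
D: 4·5+3·5 = 35 | 6·0+5·7 = 35
M: 4·4+3·8 = 40 | 6·0+5·8 = 40
J: 4·5+3·0 = 20 | 6·0+5·4 = 20
X: 4·0+3·5 = 15 | 6·0+5·3 = 15
gcd(4,3,6,5) = 1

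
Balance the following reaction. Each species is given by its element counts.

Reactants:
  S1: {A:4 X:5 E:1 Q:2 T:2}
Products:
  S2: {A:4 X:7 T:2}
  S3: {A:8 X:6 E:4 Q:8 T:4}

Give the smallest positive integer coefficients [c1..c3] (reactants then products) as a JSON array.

Coefficients: [4, 2, 1]

A: 4·4 = 16 | 2·4+1·8 = 16
X: 4·5 = 20 | 2·7+1·6 = 20
E: 4·1 = 4 | 2·0+1·4 = 4
Q: 4·2 = 8 | 2·0+1·8 = 8
T: 4·2 = 8 | 2·2+1·4 = 8
gcd(4,2,1) = 1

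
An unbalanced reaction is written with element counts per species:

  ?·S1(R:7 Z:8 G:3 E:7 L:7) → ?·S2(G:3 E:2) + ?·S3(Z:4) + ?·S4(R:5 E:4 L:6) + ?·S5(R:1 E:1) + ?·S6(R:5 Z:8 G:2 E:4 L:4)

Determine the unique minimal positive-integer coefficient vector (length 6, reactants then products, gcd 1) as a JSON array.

R: 6·7 = 42 | 4·0+6·0+5·5+2·1+3·5 = 42
Z: 6·8 = 48 | 4·0+6·4+5·0+2·0+3·8 = 48
G: 6·3 = 18 | 4·3+6·0+5·0+2·0+3·2 = 18
E: 6·7 = 42 | 4·2+6·0+5·4+2·1+3·4 = 42
L: 6·7 = 42 | 4·0+6·0+5·6+2·0+3·4 = 42
gcd(6,4,6,5,2,3) = 1

Coefficients: [6, 4, 6, 5, 2, 3]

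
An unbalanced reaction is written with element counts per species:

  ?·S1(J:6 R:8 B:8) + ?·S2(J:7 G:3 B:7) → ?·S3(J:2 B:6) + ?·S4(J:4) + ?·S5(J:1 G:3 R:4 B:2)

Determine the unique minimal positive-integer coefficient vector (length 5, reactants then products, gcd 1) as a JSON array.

Coefficients: [1, 2, 3, 3, 2]

J: 1·6+2·7 = 20 | 3·2+3·4+2·1 = 20
G: 1·0+2·3 = 6 | 3·0+3·0+2·3 = 6
R: 1·8+2·0 = 8 | 3·0+3·0+2·4 = 8
B: 1·8+2·7 = 22 | 3·6+3·0+2·2 = 22
gcd(1,2,3,3,2) = 1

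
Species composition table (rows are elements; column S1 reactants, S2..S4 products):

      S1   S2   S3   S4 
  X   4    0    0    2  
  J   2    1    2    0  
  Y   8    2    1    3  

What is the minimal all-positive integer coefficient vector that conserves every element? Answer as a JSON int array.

X: 3·4 = 12 | 2·0+2·0+6·2 = 12
J: 3·2 = 6 | 2·1+2·2+6·0 = 6
Y: 3·8 = 24 | 2·2+2·1+6·3 = 24
gcd(3,2,2,6) = 1

Coefficients: [3, 2, 2, 6]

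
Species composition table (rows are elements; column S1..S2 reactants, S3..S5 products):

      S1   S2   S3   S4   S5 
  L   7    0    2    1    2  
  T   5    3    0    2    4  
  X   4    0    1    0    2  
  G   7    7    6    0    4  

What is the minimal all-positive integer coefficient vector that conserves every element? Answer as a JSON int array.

L: 4·7+4·0 = 28 | 6·2+6·1+5·2 = 28
T: 4·5+4·3 = 32 | 6·0+6·2+5·4 = 32
X: 4·4+4·0 = 16 | 6·1+6·0+5·2 = 16
G: 4·7+4·7 = 56 | 6·6+6·0+5·4 = 56
gcd(4,4,6,6,5) = 1

Coefficients: [4, 4, 6, 6, 5]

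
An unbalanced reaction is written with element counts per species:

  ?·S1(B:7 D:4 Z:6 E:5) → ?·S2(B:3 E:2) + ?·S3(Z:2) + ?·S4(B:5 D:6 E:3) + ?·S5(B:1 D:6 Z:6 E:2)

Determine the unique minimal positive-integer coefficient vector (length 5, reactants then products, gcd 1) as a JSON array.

B: 3·7 = 21 | 5·3+6·0+1·5+1·1 = 21
D: 3·4 = 12 | 5·0+6·0+1·6+1·6 = 12
Z: 3·6 = 18 | 5·0+6·2+1·0+1·6 = 18
E: 3·5 = 15 | 5·2+6·0+1·3+1·2 = 15
gcd(3,5,6,1,1) = 1

Coefficients: [3, 5, 6, 1, 1]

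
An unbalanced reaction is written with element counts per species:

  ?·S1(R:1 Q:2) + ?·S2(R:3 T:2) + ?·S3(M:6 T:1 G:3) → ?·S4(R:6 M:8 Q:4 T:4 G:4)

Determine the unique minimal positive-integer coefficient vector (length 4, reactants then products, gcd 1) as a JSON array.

Coefficients: [6, 4, 4, 3]

R: 6·1+4·3+4·0 = 18 | 3·6 = 18
M: 6·0+4·0+4·6 = 24 | 3·8 = 24
Q: 6·2+4·0+4·0 = 12 | 3·4 = 12
T: 6·0+4·2+4·1 = 12 | 3·4 = 12
G: 6·0+4·0+4·3 = 12 | 3·4 = 12
gcd(6,4,4,3) = 1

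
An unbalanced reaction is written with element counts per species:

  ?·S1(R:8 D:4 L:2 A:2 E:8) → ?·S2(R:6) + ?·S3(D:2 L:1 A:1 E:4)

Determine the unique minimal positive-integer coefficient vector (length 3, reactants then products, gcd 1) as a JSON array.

R: 3·8 = 24 | 4·6+6·0 = 24
D: 3·4 = 12 | 4·0+6·2 = 12
L: 3·2 = 6 | 4·0+6·1 = 6
A: 3·2 = 6 | 4·0+6·1 = 6
E: 3·8 = 24 | 4·0+6·4 = 24
gcd(3,4,6) = 1

Coefficients: [3, 4, 6]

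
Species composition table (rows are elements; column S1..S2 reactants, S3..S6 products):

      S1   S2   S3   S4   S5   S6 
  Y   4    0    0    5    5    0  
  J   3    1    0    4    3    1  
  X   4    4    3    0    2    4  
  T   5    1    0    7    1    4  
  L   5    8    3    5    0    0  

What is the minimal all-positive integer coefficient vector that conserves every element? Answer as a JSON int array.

Y: 5·4+1·0 = 20 | 6·0+3·5+1·5+1·0 = 20
J: 5·3+1·1 = 16 | 6·0+3·4+1·3+1·1 = 16
X: 5·4+1·4 = 24 | 6·3+3·0+1·2+1·4 = 24
T: 5·5+1·1 = 26 | 6·0+3·7+1·1+1·4 = 26
L: 5·5+1·8 = 33 | 6·3+3·5+1·0+1·0 = 33
gcd(5,1,6,3,1,1) = 1

Coefficients: [5, 1, 6, 3, 1, 1]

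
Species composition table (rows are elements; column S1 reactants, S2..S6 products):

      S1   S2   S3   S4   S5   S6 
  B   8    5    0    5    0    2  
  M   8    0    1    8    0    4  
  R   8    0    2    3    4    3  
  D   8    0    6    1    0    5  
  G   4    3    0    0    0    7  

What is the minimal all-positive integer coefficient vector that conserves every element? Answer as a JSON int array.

B: 4·8 = 32 | 3·5+4·0+3·5+3·0+1·2 = 32
M: 4·8 = 32 | 3·0+4·1+3·8+3·0+1·4 = 32
R: 4·8 = 32 | 3·0+4·2+3·3+3·4+1·3 = 32
D: 4·8 = 32 | 3·0+4·6+3·1+3·0+1·5 = 32
G: 4·4 = 16 | 3·3+4·0+3·0+3·0+1·7 = 16
gcd(4,3,4,3,3,1) = 1

Coefficients: [4, 3, 4, 3, 3, 1]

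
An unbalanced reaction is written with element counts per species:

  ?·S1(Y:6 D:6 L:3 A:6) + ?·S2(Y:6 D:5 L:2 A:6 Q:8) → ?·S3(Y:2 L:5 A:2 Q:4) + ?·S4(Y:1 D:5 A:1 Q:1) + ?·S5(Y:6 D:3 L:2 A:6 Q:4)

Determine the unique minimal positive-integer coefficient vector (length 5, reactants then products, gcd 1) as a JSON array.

Coefficients: [3, 4, 1, 4, 6]

Y: 3·6+4·6 = 42 | 1·2+4·1+6·6 = 42
D: 3·6+4·5 = 38 | 1·0+4·5+6·3 = 38
L: 3·3+4·2 = 17 | 1·5+4·0+6·2 = 17
A: 3·6+4·6 = 42 | 1·2+4·1+6·6 = 42
Q: 3·0+4·8 = 32 | 1·4+4·1+6·4 = 32
gcd(3,4,1,4,6) = 1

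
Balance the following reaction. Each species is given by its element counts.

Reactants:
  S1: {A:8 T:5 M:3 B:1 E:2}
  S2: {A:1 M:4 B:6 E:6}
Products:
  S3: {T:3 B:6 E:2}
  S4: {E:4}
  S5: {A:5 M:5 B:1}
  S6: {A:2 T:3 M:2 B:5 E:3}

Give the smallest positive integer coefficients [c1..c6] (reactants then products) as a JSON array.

A: 3·8+5·1 = 29 | 3·0+6·0+5·5+2·2 = 29
T: 3·5+5·0 = 15 | 3·3+6·0+5·0+2·3 = 15
M: 3·3+5·4 = 29 | 3·0+6·0+5·5+2·2 = 29
B: 3·1+5·6 = 33 | 3·6+6·0+5·1+2·5 = 33
E: 3·2+5·6 = 36 | 3·2+6·4+5·0+2·3 = 36
gcd(3,5,3,6,5,2) = 1

Coefficients: [3, 5, 3, 6, 5, 2]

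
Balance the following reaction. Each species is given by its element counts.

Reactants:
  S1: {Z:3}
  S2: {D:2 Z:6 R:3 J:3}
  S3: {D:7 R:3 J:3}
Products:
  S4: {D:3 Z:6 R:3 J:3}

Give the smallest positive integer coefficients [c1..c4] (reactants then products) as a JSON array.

Coefficients: [2, 4, 1, 5]

D: 2·0+4·2+1·7 = 15 | 5·3 = 15
Z: 2·3+4·6+1·0 = 30 | 5·6 = 30
R: 2·0+4·3+1·3 = 15 | 5·3 = 15
J: 2·0+4·3+1·3 = 15 | 5·3 = 15
gcd(2,4,1,5) = 1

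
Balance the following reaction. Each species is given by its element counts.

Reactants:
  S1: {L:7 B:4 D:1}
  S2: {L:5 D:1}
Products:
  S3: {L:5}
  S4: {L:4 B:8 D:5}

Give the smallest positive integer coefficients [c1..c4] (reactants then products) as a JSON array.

L: 2·7+3·5 = 29 | 5·5+1·4 = 29
B: 2·4+3·0 = 8 | 5·0+1·8 = 8
D: 2·1+3·1 = 5 | 5·0+1·5 = 5
gcd(2,3,5,1) = 1

Coefficients: [2, 3, 5, 1]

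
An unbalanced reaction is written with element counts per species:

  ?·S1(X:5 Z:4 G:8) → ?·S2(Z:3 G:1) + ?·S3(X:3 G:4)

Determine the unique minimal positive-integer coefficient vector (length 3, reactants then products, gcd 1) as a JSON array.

X: 3·5 = 15 | 4·0+5·3 = 15
Z: 3·4 = 12 | 4·3+5·0 = 12
G: 3·8 = 24 | 4·1+5·4 = 24
gcd(3,4,5) = 1

Coefficients: [3, 4, 5]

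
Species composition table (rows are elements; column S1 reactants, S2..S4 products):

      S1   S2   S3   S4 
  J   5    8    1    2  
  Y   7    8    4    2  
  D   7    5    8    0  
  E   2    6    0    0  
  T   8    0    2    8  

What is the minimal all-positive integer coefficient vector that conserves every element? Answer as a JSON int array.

Coefficients: [6, 2, 4, 5]

J: 6·5 = 30 | 2·8+4·1+5·2 = 30
Y: 6·7 = 42 | 2·8+4·4+5·2 = 42
D: 6·7 = 42 | 2·5+4·8+5·0 = 42
E: 6·2 = 12 | 2·6+4·0+5·0 = 12
T: 6·8 = 48 | 2·0+4·2+5·8 = 48
gcd(6,2,4,5) = 1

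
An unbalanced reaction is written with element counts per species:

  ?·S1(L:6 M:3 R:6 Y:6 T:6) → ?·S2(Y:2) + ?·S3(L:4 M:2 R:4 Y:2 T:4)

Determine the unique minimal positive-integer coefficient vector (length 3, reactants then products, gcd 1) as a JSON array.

L: 2·6 = 12 | 3·0+3·4 = 12
M: 2·3 = 6 | 3·0+3·2 = 6
R: 2·6 = 12 | 3·0+3·4 = 12
Y: 2·6 = 12 | 3·2+3·2 = 12
T: 2·6 = 12 | 3·0+3·4 = 12
gcd(2,3,3) = 1

Coefficients: [2, 3, 3]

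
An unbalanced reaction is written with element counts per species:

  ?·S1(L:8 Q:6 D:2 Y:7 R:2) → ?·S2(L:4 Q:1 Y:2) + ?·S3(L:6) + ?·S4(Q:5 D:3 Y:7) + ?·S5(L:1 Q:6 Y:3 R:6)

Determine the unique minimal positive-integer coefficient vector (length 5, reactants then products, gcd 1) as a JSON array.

Coefficients: [6, 4, 5, 4, 2]

L: 6·8 = 48 | 4·4+5·6+4·0+2·1 = 48
Q: 6·6 = 36 | 4·1+5·0+4·5+2·6 = 36
D: 6·2 = 12 | 4·0+5·0+4·3+2·0 = 12
Y: 6·7 = 42 | 4·2+5·0+4·7+2·3 = 42
R: 6·2 = 12 | 4·0+5·0+4·0+2·6 = 12
gcd(6,4,5,4,2) = 1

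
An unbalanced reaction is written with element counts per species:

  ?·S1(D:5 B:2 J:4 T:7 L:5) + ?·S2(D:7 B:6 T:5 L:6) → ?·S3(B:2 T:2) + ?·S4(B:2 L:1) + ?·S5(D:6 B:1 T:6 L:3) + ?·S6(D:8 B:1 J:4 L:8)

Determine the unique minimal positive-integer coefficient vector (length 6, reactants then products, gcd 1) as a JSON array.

D: 1·5+3·7 = 26 | 2·0+6·0+3·6+1·8 = 26
B: 1·2+3·6 = 20 | 2·2+6·2+3·1+1·1 = 20
J: 1·4+3·0 = 4 | 2·0+6·0+3·0+1·4 = 4
T: 1·7+3·5 = 22 | 2·2+6·0+3·6+1·0 = 22
L: 1·5+3·6 = 23 | 2·0+6·1+3·3+1·8 = 23
gcd(1,3,2,6,3,1) = 1

Coefficients: [1, 3, 2, 6, 3, 1]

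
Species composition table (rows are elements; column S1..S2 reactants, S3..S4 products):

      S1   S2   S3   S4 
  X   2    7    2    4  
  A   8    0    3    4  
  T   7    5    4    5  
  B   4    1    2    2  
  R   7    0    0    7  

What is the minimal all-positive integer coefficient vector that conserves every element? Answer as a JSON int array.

Coefficients: [3, 2, 4, 3]

X: 3·2+2·7 = 20 | 4·2+3·4 = 20
A: 3·8+2·0 = 24 | 4·3+3·4 = 24
T: 3·7+2·5 = 31 | 4·4+3·5 = 31
B: 3·4+2·1 = 14 | 4·2+3·2 = 14
R: 3·7+2·0 = 21 | 4·0+3·7 = 21
gcd(3,2,4,3) = 1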